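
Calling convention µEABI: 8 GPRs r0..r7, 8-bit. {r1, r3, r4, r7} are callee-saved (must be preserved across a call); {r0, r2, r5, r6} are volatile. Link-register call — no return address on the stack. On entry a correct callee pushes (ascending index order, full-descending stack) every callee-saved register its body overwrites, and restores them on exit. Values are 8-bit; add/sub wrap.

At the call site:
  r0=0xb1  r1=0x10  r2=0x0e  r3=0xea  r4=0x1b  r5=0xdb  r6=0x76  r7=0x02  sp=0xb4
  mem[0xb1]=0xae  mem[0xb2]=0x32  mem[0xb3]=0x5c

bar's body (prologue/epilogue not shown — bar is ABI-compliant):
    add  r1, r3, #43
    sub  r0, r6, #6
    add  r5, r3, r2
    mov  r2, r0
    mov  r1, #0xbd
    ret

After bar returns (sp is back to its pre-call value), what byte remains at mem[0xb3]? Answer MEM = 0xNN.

MEM = 0x10

prologue: push r1 -> mem[0xb3]=0x10, sp=0xb3
body[0] add  r1, r3, #43 -> r1=0x15
body[1] sub  r0, r6, #6 -> r0=0x70
body[2] add  r5, r3, r2 -> r5=0xf8
body[3] mov  r2, r0 -> r2=0x70
body[4] mov  r1, #0xbd -> r1=0xbd
epilogue: pop r1=0x10, sp=0xb4
prologue pushed ['r1'] at ['0xb3']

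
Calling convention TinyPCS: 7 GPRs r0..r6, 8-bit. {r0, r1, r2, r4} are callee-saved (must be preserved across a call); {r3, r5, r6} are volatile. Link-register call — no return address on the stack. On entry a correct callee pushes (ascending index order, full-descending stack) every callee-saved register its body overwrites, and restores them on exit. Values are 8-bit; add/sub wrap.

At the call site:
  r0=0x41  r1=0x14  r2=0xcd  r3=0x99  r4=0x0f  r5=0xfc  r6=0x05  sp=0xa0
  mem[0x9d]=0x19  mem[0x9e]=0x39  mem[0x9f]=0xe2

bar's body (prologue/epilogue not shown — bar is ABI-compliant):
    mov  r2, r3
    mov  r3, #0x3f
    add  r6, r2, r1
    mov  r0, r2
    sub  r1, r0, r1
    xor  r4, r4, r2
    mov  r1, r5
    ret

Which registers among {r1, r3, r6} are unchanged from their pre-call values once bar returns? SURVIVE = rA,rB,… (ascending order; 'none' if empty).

SURVIVE = r1

prologue: push r0 → mem[0x9f]=0x41, sp=0x9f
prologue: push r1 → mem[0x9e]=0x14, sp=0x9e
prologue: push r2 → mem[0x9d]=0xcd, sp=0x9d
prologue: push r4 → mem[0x9c]=0x0f, sp=0x9c
body[0] mov  r2, r3 → r2=0x99
body[1] mov  r3, #0x3f → r3=0x3f
body[2] add  r6, r2, r1 → r6=0xad
body[3] mov  r0, r2 → r0=0x99
body[4] sub  r1, r0, r1 → r1=0x85
body[5] xor  r4, r4, r2 → r4=0x96
body[6] mov  r1, r5 → r1=0xfc
epilogue: pop r4=0x0f, sp=0x9d
epilogue: pop r2=0xcd, sp=0x9e
epilogue: pop r1=0x14, sp=0x9f
epilogue: pop r0=0x41, sp=0xa0
r1: callee-saved, written=True
r3: caller-saved, written=True
r6: caller-saved, written=True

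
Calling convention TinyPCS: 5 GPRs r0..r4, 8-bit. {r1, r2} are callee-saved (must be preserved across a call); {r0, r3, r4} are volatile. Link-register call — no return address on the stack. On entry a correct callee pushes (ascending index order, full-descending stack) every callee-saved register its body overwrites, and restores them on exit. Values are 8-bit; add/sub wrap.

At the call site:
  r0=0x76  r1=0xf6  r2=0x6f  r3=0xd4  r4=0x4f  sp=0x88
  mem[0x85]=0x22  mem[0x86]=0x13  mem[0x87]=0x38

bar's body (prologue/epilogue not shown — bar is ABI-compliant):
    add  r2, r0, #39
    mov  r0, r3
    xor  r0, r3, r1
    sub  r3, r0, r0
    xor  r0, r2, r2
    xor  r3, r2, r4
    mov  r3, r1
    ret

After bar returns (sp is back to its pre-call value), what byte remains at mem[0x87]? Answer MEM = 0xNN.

prologue: push r2 → mem[0x87]=0x6f, sp=0x87
body[0] add  r2, r0, #39 → r2=0x9d
body[1] mov  r0, r3 → r0=0xd4
body[2] xor  r0, r3, r1 → r0=0x22
body[3] sub  r3, r0, r0 → r3=0x00
body[4] xor  r0, r2, r2 → r0=0x00
body[5] xor  r3, r2, r4 → r3=0xd2
body[6] mov  r3, r1 → r3=0xf6
epilogue: pop r2=0x6f, sp=0x88
prologue pushed ['r2'] at ['0x87']

MEM = 0x6f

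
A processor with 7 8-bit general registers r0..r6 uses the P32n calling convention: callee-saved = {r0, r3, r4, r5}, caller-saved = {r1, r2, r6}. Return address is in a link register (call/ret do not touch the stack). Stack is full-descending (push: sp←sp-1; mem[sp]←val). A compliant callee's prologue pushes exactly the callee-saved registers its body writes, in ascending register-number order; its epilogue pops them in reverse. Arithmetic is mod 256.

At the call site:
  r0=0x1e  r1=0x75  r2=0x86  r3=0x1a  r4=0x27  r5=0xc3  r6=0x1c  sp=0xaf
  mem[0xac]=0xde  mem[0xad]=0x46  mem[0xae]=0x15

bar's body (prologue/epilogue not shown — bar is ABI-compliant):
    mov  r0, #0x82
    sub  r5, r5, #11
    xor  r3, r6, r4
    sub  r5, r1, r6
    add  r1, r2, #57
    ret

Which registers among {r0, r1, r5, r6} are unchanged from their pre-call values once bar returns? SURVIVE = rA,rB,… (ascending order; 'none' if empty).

SURVIVE = r0,r5,r6

prologue: push r0 → mem[0xae]=0x1e, sp=0xae
prologue: push r3 → mem[0xad]=0x1a, sp=0xad
prologue: push r5 → mem[0xac]=0xc3, sp=0xac
body[0] mov  r0, #0x82 → r0=0x82
body[1] sub  r5, r5, #11 → r5=0xb8
body[2] xor  r3, r6, r4 → r3=0x3b
body[3] sub  r5, r1, r6 → r5=0x59
body[4] add  r1, r2, #57 → r1=0xbf
epilogue: pop r5=0xc3, sp=0xad
epilogue: pop r3=0x1a, sp=0xae
epilogue: pop r0=0x1e, sp=0xaf
r0: callee-saved, written=True
r1: caller-saved, written=True
r5: callee-saved, written=True
r6: caller-saved, written=False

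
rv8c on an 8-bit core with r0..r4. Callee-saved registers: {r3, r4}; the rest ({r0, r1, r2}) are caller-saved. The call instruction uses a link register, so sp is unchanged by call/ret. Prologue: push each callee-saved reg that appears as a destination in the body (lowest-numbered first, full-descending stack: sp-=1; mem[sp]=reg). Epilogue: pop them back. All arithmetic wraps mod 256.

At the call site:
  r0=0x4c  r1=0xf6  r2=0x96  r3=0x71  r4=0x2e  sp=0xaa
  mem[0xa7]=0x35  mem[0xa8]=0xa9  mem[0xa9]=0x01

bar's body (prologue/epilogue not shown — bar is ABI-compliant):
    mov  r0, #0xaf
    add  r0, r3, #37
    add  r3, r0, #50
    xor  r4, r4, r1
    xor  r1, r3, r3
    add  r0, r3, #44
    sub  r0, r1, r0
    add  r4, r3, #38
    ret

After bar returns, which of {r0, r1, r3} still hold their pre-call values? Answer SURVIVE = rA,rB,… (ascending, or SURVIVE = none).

prologue: push r3 -> mem[0xa9]=0x71, sp=0xa9
prologue: push r4 -> mem[0xa8]=0x2e, sp=0xa8
body[0] mov  r0, #0xaf -> r0=0xaf
body[1] add  r0, r3, #37 -> r0=0x96
body[2] add  r3, r0, #50 -> r3=0xc8
body[3] xor  r4, r4, r1 -> r4=0xd8
body[4] xor  r1, r3, r3 -> r1=0x00
body[5] add  r0, r3, #44 -> r0=0xf4
body[6] sub  r0, r1, r0 -> r0=0x0c
body[7] add  r4, r3, #38 -> r4=0xee
epilogue: pop r4=0x2e, sp=0xa9
epilogue: pop r3=0x71, sp=0xaa
r0: caller-saved, written=True
r1: caller-saved, written=True
r3: callee-saved, written=True

SURVIVE = r3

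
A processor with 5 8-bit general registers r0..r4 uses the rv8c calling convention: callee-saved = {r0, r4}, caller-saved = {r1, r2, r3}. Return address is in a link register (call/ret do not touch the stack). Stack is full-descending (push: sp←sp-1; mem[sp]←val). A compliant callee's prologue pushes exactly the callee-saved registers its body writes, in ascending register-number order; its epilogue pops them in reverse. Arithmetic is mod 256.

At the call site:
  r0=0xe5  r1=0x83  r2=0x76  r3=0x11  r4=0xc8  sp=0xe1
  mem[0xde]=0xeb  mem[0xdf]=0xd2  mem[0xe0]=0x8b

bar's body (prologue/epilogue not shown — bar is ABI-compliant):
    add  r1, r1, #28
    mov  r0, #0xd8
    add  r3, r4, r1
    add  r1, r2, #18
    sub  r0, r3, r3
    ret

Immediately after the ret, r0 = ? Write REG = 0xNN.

prologue: push r0 -> mem[0xe0]=0xe5, sp=0xe0
body[0] add  r1, r1, #28 -> r1=0x9f
body[1] mov  r0, #0xd8 -> r0=0xd8
body[2] add  r3, r4, r1 -> r3=0x67
body[3] add  r1, r2, #18 -> r1=0x88
body[4] sub  r0, r3, r3 -> r0=0x00
epilogue: pop r0=0xe5, sp=0xe1
r0 is callee-saved -> restored

REG = 0xe5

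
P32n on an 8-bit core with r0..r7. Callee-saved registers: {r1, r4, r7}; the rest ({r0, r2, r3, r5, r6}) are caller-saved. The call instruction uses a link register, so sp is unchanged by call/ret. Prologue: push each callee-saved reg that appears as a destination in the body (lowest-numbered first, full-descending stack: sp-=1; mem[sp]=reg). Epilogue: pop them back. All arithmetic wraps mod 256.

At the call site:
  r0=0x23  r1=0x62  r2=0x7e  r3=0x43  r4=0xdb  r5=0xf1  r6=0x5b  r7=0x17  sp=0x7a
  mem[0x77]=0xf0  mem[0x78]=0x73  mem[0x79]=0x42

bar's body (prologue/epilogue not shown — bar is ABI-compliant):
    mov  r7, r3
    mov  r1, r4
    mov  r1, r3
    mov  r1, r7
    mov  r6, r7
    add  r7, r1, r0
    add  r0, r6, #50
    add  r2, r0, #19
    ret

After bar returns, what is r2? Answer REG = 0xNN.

REG = 0x88

prologue: push r1 → mem[0x79]=0x62, sp=0x79
prologue: push r7 → mem[0x78]=0x17, sp=0x78
body[0] mov  r7, r3 → r7=0x43
body[1] mov  r1, r4 → r1=0xdb
body[2] mov  r1, r3 → r1=0x43
body[3] mov  r1, r7 → r1=0x43
body[4] mov  r6, r7 → r6=0x43
body[5] add  r7, r1, r0 → r7=0x66
body[6] add  r0, r6, #50 → r0=0x75
body[7] add  r2, r0, #19 → r2=0x88
epilogue: pop r7=0x17, sp=0x79
epilogue: pop r1=0x62, sp=0x7a
r2 is caller-saved → body value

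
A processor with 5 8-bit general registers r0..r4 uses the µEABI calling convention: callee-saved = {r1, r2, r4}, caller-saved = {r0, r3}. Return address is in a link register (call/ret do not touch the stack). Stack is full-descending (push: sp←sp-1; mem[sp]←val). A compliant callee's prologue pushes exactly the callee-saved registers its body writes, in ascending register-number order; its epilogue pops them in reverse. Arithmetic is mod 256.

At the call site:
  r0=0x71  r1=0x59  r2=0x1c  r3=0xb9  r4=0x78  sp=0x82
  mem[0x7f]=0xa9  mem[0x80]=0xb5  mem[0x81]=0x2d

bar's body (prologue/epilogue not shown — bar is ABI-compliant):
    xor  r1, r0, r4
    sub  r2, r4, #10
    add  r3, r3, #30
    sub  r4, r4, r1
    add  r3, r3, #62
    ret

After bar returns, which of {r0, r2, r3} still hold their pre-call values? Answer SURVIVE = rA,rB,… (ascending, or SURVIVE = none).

SURVIVE = r0,r2

prologue: push r1 → mem[0x81]=0x59, sp=0x81
prologue: push r2 → mem[0x80]=0x1c, sp=0x80
prologue: push r4 → mem[0x7f]=0x78, sp=0x7f
body[0] xor  r1, r0, r4 → r1=0x09
body[1] sub  r2, r4, #10 → r2=0x6e
body[2] add  r3, r3, #30 → r3=0xd7
body[3] sub  r4, r4, r1 → r4=0x6f
body[4] add  r3, r3, #62 → r3=0x15
epilogue: pop r4=0x78, sp=0x80
epilogue: pop r2=0x1c, sp=0x81
epilogue: pop r1=0x59, sp=0x82
r0: caller-saved, written=False
r2: callee-saved, written=True
r3: caller-saved, written=True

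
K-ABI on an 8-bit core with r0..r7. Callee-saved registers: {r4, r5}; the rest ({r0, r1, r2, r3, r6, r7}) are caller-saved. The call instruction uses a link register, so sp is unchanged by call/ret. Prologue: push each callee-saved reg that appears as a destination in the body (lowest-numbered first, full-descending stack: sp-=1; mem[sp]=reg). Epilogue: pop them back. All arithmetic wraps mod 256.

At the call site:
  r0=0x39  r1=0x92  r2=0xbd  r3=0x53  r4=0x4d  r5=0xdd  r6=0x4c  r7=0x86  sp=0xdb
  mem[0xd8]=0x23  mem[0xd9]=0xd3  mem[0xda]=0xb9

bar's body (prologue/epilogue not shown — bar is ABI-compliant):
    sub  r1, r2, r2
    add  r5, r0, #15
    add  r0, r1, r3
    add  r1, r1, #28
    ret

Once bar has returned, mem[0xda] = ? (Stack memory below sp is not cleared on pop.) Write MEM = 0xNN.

prologue: push r5 → mem[0xda]=0xdd, sp=0xda
body[0] sub  r1, r2, r2 → r1=0x00
body[1] add  r5, r0, #15 → r5=0x48
body[2] add  r0, r1, r3 → r0=0x53
body[3] add  r1, r1, #28 → r1=0x1c
epilogue: pop r5=0xdd, sp=0xdb
prologue pushed ['r5'] at ['0xda']

MEM = 0xdd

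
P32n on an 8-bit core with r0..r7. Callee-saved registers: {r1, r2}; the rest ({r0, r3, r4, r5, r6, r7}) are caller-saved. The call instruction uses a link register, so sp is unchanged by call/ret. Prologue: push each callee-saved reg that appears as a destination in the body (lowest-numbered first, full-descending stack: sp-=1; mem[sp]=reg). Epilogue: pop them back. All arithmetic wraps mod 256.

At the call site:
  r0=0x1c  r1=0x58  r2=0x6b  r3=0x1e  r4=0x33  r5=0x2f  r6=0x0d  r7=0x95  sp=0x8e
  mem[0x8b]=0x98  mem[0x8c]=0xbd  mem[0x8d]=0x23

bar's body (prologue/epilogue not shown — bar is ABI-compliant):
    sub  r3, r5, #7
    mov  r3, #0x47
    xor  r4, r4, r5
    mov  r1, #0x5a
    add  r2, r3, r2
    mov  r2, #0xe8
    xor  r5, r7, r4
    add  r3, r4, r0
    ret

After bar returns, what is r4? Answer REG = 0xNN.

prologue: push r1 → mem[0x8d]=0x58, sp=0x8d
prologue: push r2 → mem[0x8c]=0x6b, sp=0x8c
body[0] sub  r3, r5, #7 → r3=0x28
body[1] mov  r3, #0x47 → r3=0x47
body[2] xor  r4, r4, r5 → r4=0x1c
body[3] mov  r1, #0x5a → r1=0x5a
body[4] add  r2, r3, r2 → r2=0xb2
body[5] mov  r2, #0xe8 → r2=0xe8
body[6] xor  r5, r7, r4 → r5=0x89
body[7] add  r3, r4, r0 → r3=0x38
epilogue: pop r2=0x6b, sp=0x8d
epilogue: pop r1=0x58, sp=0x8e
r4 is caller-saved → body value

REG = 0x1c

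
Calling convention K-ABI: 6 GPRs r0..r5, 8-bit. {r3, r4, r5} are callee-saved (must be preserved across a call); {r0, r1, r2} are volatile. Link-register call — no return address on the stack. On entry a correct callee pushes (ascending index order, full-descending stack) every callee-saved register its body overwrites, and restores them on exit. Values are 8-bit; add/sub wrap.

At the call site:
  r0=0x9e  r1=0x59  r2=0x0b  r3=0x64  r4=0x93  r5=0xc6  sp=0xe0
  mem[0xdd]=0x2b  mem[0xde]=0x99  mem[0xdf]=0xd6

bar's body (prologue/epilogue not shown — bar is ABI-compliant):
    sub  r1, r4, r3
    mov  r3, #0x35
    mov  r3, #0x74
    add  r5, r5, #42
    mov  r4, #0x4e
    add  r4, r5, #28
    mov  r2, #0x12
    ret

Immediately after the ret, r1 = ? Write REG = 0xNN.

prologue: push r3 → mem[0xdf]=0x64, sp=0xdf
prologue: push r4 → mem[0xde]=0x93, sp=0xde
prologue: push r5 → mem[0xdd]=0xc6, sp=0xdd
body[0] sub  r1, r4, r3 → r1=0x2f
body[1] mov  r3, #0x35 → r3=0x35
body[2] mov  r3, #0x74 → r3=0x74
body[3] add  r5, r5, #42 → r5=0xf0
body[4] mov  r4, #0x4e → r4=0x4e
body[5] add  r4, r5, #28 → r4=0x0c
body[6] mov  r2, #0x12 → r2=0x12
epilogue: pop r5=0xc6, sp=0xde
epilogue: pop r4=0x93, sp=0xdf
epilogue: pop r3=0x64, sp=0xe0
r1 is caller-saved → body value

REG = 0x2f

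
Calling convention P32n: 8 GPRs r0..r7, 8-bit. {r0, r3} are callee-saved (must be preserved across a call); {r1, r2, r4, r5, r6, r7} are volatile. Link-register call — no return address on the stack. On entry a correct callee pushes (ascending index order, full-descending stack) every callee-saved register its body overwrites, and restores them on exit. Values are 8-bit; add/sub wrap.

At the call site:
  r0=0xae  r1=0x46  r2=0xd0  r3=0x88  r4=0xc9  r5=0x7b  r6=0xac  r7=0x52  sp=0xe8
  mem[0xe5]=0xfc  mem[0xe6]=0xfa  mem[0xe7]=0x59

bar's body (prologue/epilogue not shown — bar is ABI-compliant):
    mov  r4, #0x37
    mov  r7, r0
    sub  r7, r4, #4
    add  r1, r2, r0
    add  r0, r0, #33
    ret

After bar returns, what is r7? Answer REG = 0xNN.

REG = 0x33

prologue: push r0 → mem[0xe7]=0xae, sp=0xe7
body[0] mov  r4, #0x37 → r4=0x37
body[1] mov  r7, r0 → r7=0xae
body[2] sub  r7, r4, #4 → r7=0x33
body[3] add  r1, r2, r0 → r1=0x7e
body[4] add  r0, r0, #33 → r0=0xcf
epilogue: pop r0=0xae, sp=0xe8
r7 is caller-saved → body value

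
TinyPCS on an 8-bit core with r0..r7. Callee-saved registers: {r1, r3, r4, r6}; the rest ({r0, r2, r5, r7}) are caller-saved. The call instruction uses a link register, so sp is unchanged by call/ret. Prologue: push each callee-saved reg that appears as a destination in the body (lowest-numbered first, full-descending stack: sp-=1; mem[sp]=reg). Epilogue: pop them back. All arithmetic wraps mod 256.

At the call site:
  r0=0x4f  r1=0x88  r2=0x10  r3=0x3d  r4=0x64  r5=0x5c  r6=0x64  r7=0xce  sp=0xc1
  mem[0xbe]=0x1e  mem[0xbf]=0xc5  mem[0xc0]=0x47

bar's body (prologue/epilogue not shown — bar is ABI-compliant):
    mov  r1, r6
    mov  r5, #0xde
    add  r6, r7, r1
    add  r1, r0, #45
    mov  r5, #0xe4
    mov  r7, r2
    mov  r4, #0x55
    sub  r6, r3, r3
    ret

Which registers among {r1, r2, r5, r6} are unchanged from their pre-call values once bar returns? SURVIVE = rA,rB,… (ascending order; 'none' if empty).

prologue: push r1 → mem[0xc0]=0x88, sp=0xc0
prologue: push r4 → mem[0xbf]=0x64, sp=0xbf
prologue: push r6 → mem[0xbe]=0x64, sp=0xbe
body[0] mov  r1, r6 → r1=0x64
body[1] mov  r5, #0xde → r5=0xde
body[2] add  r6, r7, r1 → r6=0x32
body[3] add  r1, r0, #45 → r1=0x7c
body[4] mov  r5, #0xe4 → r5=0xe4
body[5] mov  r7, r2 → r7=0x10
body[6] mov  r4, #0x55 → r4=0x55
body[7] sub  r6, r3, r3 → r6=0x00
epilogue: pop r6=0x64, sp=0xbf
epilogue: pop r4=0x64, sp=0xc0
epilogue: pop r1=0x88, sp=0xc1
r1: callee-saved, written=True
r2: caller-saved, written=False
r5: caller-saved, written=True
r6: callee-saved, written=True

SURVIVE = r1,r2,r6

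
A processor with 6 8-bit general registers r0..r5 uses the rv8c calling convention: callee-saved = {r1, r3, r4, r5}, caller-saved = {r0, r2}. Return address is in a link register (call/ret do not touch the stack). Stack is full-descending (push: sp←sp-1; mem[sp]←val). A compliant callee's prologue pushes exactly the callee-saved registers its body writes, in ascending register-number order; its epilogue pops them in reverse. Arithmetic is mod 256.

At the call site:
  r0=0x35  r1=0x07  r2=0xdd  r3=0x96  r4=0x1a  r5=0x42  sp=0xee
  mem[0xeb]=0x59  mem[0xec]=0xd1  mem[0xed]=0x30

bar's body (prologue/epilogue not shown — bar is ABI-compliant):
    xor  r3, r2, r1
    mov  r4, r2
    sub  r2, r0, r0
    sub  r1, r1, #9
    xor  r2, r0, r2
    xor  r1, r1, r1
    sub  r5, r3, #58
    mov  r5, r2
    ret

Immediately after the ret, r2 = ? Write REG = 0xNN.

prologue: push r1 -> mem[0xed]=0x07, sp=0xed
prologue: push r3 -> mem[0xec]=0x96, sp=0xec
prologue: push r4 -> mem[0xeb]=0x1a, sp=0xeb
prologue: push r5 -> mem[0xea]=0x42, sp=0xea
body[0] xor  r3, r2, r1 -> r3=0xda
body[1] mov  r4, r2 -> r4=0xdd
body[2] sub  r2, r0, r0 -> r2=0x00
body[3] sub  r1, r1, #9 -> r1=0xfe
body[4] xor  r2, r0, r2 -> r2=0x35
body[5] xor  r1, r1, r1 -> r1=0x00
body[6] sub  r5, r3, #58 -> r5=0xa0
body[7] mov  r5, r2 -> r5=0x35
epilogue: pop r5=0x42, sp=0xeb
epilogue: pop r4=0x1a, sp=0xec
epilogue: pop r3=0x96, sp=0xed
epilogue: pop r1=0x07, sp=0xee
r2 is caller-saved -> body value

REG = 0x35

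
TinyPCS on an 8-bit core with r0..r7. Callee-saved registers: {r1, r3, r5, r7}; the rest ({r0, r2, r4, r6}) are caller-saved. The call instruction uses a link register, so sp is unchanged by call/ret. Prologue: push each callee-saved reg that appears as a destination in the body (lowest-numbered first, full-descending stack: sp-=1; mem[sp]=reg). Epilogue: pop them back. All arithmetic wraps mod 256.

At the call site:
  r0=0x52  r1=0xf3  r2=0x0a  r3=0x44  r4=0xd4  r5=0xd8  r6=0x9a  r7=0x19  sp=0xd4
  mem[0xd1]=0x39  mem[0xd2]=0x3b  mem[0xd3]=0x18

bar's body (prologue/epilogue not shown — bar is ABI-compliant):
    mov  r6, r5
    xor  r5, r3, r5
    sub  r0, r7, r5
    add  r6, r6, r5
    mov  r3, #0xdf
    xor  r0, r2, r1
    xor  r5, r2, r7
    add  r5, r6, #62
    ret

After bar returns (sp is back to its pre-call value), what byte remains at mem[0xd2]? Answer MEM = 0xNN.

MEM = 0xd8

prologue: push r3 -> mem[0xd3]=0x44, sp=0xd3
prologue: push r5 -> mem[0xd2]=0xd8, sp=0xd2
body[0] mov  r6, r5 -> r6=0xd8
body[1] xor  r5, r3, r5 -> r5=0x9c
body[2] sub  r0, r7, r5 -> r0=0x7d
body[3] add  r6, r6, r5 -> r6=0x74
body[4] mov  r3, #0xdf -> r3=0xdf
body[5] xor  r0, r2, r1 -> r0=0xf9
body[6] xor  r5, r2, r7 -> r5=0x13
body[7] add  r5, r6, #62 -> r5=0xb2
epilogue: pop r5=0xd8, sp=0xd3
epilogue: pop r3=0x44, sp=0xd4
prologue pushed ['r3', 'r5'] at ['0xd3', '0xd2']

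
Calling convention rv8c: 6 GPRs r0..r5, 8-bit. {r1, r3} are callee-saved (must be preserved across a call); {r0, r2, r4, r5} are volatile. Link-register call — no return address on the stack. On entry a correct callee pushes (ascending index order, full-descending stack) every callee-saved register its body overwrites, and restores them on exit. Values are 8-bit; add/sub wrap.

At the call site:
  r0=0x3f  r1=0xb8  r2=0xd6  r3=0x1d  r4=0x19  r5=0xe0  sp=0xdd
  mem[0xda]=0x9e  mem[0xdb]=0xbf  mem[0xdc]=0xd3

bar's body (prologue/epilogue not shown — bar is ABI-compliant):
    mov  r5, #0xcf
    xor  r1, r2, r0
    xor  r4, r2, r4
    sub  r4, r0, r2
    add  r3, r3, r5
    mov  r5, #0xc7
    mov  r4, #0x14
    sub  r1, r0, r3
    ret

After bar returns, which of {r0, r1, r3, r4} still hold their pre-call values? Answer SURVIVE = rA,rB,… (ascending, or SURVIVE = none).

prologue: push r1 → mem[0xdc]=0xb8, sp=0xdc
prologue: push r3 → mem[0xdb]=0x1d, sp=0xdb
body[0] mov  r5, #0xcf → r5=0xcf
body[1] xor  r1, r2, r0 → r1=0xe9
body[2] xor  r4, r2, r4 → r4=0xcf
body[3] sub  r4, r0, r2 → r4=0x69
body[4] add  r3, r3, r5 → r3=0xec
body[5] mov  r5, #0xc7 → r5=0xc7
body[6] mov  r4, #0x14 → r4=0x14
body[7] sub  r1, r0, r3 → r1=0x53
epilogue: pop r3=0x1d, sp=0xdc
epilogue: pop r1=0xb8, sp=0xdd
r0: caller-saved, written=False
r1: callee-saved, written=True
r3: callee-saved, written=True
r4: caller-saved, written=True

SURVIVE = r0,r1,r3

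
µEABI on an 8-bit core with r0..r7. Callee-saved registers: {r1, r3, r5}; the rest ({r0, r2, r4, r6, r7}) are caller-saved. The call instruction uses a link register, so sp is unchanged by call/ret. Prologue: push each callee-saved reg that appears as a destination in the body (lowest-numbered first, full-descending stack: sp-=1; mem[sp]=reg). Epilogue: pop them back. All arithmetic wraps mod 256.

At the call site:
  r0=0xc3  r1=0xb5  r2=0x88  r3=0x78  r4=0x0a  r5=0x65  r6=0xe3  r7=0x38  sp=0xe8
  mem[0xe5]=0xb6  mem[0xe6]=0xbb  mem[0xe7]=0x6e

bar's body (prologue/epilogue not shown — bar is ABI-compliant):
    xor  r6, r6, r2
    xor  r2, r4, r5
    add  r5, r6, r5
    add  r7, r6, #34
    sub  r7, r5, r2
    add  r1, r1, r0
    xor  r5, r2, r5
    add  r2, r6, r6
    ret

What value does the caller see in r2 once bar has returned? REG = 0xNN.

REG = 0xd6

prologue: push r1 → mem[0xe7]=0xb5, sp=0xe7
prologue: push r5 → mem[0xe6]=0x65, sp=0xe6
body[0] xor  r6, r6, r2 → r6=0x6b
body[1] xor  r2, r4, r5 → r2=0x6f
body[2] add  r5, r6, r5 → r5=0xd0
body[3] add  r7, r6, #34 → r7=0x8d
body[4] sub  r7, r5, r2 → r7=0x61
body[5] add  r1, r1, r0 → r1=0x78
body[6] xor  r5, r2, r5 → r5=0xbf
body[7] add  r2, r6, r6 → r2=0xd6
epilogue: pop r5=0x65, sp=0xe7
epilogue: pop r1=0xb5, sp=0xe8
r2 is caller-saved → body value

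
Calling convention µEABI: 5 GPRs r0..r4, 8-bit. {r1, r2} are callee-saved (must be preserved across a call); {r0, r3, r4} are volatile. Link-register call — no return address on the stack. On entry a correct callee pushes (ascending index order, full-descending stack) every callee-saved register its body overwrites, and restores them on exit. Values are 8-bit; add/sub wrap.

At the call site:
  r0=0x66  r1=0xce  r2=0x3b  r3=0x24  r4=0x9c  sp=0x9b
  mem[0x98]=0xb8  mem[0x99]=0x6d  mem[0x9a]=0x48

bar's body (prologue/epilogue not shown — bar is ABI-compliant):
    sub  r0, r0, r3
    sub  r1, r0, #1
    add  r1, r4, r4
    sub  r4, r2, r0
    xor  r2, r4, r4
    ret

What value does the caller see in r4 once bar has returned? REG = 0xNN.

prologue: push r1 -> mem[0x9a]=0xce, sp=0x9a
prologue: push r2 -> mem[0x99]=0x3b, sp=0x99
body[0] sub  r0, r0, r3 -> r0=0x42
body[1] sub  r1, r0, #1 -> r1=0x41
body[2] add  r1, r4, r4 -> r1=0x38
body[3] sub  r4, r2, r0 -> r4=0xf9
body[4] xor  r2, r4, r4 -> r2=0x00
epilogue: pop r2=0x3b, sp=0x9a
epilogue: pop r1=0xce, sp=0x9b
r4 is caller-saved -> body value

REG = 0xf9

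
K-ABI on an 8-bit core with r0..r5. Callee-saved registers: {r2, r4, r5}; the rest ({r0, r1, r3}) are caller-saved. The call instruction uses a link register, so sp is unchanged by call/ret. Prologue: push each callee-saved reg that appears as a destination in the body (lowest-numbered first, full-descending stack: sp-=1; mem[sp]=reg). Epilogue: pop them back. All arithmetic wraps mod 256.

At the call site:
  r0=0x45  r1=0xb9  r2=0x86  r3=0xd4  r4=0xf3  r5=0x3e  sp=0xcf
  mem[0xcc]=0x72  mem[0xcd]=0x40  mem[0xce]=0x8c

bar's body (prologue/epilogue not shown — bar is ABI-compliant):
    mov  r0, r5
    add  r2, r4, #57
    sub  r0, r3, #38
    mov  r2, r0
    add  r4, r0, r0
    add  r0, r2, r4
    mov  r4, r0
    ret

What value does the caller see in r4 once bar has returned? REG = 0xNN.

prologue: push r2 → mem[0xce]=0x86, sp=0xce
prologue: push r4 → mem[0xcd]=0xf3, sp=0xcd
body[0] mov  r0, r5 → r0=0x3e
body[1] add  r2, r4, #57 → r2=0x2c
body[2] sub  r0, r3, #38 → r0=0xae
body[3] mov  r2, r0 → r2=0xae
body[4] add  r4, r0, r0 → r4=0x5c
body[5] add  r0, r2, r4 → r0=0x0a
body[6] mov  r4, r0 → r4=0x0a
epilogue: pop r4=0xf3, sp=0xce
epilogue: pop r2=0x86, sp=0xcf
r4 is callee-saved → restored

REG = 0xf3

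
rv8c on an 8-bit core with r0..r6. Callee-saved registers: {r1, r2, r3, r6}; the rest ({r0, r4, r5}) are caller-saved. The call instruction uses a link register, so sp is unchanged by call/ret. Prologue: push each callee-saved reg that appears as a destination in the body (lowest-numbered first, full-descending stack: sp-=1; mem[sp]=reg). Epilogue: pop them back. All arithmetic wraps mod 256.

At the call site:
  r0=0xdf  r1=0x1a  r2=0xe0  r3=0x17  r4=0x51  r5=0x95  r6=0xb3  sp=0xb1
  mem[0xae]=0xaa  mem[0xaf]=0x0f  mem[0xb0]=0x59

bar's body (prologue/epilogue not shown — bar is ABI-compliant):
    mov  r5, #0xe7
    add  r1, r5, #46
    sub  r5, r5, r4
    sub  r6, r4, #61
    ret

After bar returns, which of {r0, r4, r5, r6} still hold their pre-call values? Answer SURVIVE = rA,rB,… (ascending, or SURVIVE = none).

prologue: push r1 -> mem[0xb0]=0x1a, sp=0xb0
prologue: push r6 -> mem[0xaf]=0xb3, sp=0xaf
body[0] mov  r5, #0xe7 -> r5=0xe7
body[1] add  r1, r5, #46 -> r1=0x15
body[2] sub  r5, r5, r4 -> r5=0x96
body[3] sub  r6, r4, #61 -> r6=0x14
epilogue: pop r6=0xb3, sp=0xb0
epilogue: pop r1=0x1a, sp=0xb1
r0: caller-saved, written=False
r4: caller-saved, written=False
r5: caller-saved, written=True
r6: callee-saved, written=True

SURVIVE = r0,r4,r6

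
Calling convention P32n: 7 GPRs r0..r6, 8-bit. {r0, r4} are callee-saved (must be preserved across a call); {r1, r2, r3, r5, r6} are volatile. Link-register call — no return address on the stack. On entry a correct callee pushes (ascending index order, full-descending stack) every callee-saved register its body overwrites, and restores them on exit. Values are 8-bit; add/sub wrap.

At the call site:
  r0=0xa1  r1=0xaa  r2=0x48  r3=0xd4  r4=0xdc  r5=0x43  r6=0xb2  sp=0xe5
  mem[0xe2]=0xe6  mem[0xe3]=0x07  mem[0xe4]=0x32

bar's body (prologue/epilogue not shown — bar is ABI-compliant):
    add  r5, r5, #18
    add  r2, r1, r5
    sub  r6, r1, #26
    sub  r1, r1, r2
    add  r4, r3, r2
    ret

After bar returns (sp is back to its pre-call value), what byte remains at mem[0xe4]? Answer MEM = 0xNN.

MEM = 0xdc

prologue: push r4 -> mem[0xe4]=0xdc, sp=0xe4
body[0] add  r5, r5, #18 -> r5=0x55
body[1] add  r2, r1, r5 -> r2=0xff
body[2] sub  r6, r1, #26 -> r6=0x90
body[3] sub  r1, r1, r2 -> r1=0xab
body[4] add  r4, r3, r2 -> r4=0xd3
epilogue: pop r4=0xdc, sp=0xe5
prologue pushed ['r4'] at ['0xe4']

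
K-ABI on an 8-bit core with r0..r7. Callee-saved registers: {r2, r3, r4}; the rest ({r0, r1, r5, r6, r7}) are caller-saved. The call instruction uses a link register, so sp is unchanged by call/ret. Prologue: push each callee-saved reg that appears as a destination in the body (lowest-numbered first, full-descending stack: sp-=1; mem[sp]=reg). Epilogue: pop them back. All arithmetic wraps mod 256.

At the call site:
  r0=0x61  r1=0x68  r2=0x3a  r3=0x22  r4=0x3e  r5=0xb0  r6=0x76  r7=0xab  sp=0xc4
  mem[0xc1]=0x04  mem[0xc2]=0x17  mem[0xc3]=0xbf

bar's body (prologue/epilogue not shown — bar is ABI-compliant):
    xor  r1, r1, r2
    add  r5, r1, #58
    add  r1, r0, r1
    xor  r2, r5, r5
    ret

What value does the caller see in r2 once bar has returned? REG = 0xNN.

prologue: push r2 → mem[0xc3]=0x3a, sp=0xc3
body[0] xor  r1, r1, r2 → r1=0x52
body[1] add  r5, r1, #58 → r5=0x8c
body[2] add  r1, r0, r1 → r1=0xb3
body[3] xor  r2, r5, r5 → r2=0x00
epilogue: pop r2=0x3a, sp=0xc4
r2 is callee-saved → restored

REG = 0x3a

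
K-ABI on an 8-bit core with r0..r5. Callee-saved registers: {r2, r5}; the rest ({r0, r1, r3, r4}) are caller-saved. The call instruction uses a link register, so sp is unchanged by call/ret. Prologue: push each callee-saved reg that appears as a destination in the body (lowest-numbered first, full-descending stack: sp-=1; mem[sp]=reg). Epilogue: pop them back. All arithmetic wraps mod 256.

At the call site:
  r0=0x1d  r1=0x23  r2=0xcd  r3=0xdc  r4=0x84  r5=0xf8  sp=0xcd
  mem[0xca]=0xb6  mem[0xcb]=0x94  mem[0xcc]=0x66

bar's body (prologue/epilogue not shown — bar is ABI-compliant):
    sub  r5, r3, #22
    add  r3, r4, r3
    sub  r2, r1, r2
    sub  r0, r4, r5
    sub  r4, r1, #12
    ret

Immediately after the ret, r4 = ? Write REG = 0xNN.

prologue: push r2 -> mem[0xcc]=0xcd, sp=0xcc
prologue: push r5 -> mem[0xcb]=0xf8, sp=0xcb
body[0] sub  r5, r3, #22 -> r5=0xc6
body[1] add  r3, r4, r3 -> r3=0x60
body[2] sub  r2, r1, r2 -> r2=0x56
body[3] sub  r0, r4, r5 -> r0=0xbe
body[4] sub  r4, r1, #12 -> r4=0x17
epilogue: pop r5=0xf8, sp=0xcc
epilogue: pop r2=0xcd, sp=0xcd
r4 is caller-saved -> body value

REG = 0x17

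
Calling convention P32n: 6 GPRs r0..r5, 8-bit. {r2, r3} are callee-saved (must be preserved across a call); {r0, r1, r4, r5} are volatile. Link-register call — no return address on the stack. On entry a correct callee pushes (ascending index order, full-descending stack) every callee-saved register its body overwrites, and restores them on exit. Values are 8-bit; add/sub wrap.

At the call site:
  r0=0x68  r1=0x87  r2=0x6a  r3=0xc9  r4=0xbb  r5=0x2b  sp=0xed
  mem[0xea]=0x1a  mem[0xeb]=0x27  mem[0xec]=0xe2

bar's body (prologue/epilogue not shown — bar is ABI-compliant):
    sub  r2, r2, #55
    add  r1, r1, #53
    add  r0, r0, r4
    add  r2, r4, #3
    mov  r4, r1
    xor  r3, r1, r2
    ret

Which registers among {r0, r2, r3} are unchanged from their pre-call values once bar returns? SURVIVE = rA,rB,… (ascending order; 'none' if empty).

SURVIVE = r2,r3

prologue: push r2 -> mem[0xec]=0x6a, sp=0xec
prologue: push r3 -> mem[0xeb]=0xc9, sp=0xeb
body[0] sub  r2, r2, #55 -> r2=0x33
body[1] add  r1, r1, #53 -> r1=0xbc
body[2] add  r0, r0, r4 -> r0=0x23
body[3] add  r2, r4, #3 -> r2=0xbe
body[4] mov  r4, r1 -> r4=0xbc
body[5] xor  r3, r1, r2 -> r3=0x02
epilogue: pop r3=0xc9, sp=0xec
epilogue: pop r2=0x6a, sp=0xed
r0: caller-saved, written=True
r2: callee-saved, written=True
r3: callee-saved, written=True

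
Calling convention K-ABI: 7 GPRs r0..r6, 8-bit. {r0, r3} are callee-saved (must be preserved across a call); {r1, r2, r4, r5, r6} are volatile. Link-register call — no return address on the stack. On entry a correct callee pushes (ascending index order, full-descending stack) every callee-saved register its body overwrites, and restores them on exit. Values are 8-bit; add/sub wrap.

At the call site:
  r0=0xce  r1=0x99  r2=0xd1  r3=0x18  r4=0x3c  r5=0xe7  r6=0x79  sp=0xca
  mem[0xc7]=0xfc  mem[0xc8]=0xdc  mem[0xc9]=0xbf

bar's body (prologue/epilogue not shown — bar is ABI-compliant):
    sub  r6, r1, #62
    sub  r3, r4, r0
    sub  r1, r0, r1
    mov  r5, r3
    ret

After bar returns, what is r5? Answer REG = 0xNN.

prologue: push r3 → mem[0xc9]=0x18, sp=0xc9
body[0] sub  r6, r1, #62 → r6=0x5b
body[1] sub  r3, r4, r0 → r3=0x6e
body[2] sub  r1, r0, r1 → r1=0x35
body[3] mov  r5, r3 → r5=0x6e
epilogue: pop r3=0x18, sp=0xca
r5 is caller-saved → body value

REG = 0x6e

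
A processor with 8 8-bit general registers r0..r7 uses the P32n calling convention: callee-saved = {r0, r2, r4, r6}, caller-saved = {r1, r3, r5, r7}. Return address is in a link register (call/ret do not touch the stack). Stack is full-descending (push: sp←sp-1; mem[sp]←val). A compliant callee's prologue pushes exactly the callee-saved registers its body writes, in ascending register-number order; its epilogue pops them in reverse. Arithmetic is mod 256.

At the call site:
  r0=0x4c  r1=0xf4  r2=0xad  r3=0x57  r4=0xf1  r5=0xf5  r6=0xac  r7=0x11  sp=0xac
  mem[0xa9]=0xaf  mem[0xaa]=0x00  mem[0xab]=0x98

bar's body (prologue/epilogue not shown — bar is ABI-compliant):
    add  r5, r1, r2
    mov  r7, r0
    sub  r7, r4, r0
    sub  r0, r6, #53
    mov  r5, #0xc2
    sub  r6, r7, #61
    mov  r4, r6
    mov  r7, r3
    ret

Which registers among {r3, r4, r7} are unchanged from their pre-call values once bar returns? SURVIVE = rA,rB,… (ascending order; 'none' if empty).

SURVIVE = r3,r4

prologue: push r0 → mem[0xab]=0x4c, sp=0xab
prologue: push r4 → mem[0xaa]=0xf1, sp=0xaa
prologue: push r6 → mem[0xa9]=0xac, sp=0xa9
body[0] add  r5, r1, r2 → r5=0xa1
body[1] mov  r7, r0 → r7=0x4c
body[2] sub  r7, r4, r0 → r7=0xa5
body[3] sub  r0, r6, #53 → r0=0x77
body[4] mov  r5, #0xc2 → r5=0xc2
body[5] sub  r6, r7, #61 → r6=0x68
body[6] mov  r4, r6 → r4=0x68
body[7] mov  r7, r3 → r7=0x57
epilogue: pop r6=0xac, sp=0xaa
epilogue: pop r4=0xf1, sp=0xab
epilogue: pop r0=0x4c, sp=0xac
r3: caller-saved, written=False
r4: callee-saved, written=True
r7: caller-saved, written=True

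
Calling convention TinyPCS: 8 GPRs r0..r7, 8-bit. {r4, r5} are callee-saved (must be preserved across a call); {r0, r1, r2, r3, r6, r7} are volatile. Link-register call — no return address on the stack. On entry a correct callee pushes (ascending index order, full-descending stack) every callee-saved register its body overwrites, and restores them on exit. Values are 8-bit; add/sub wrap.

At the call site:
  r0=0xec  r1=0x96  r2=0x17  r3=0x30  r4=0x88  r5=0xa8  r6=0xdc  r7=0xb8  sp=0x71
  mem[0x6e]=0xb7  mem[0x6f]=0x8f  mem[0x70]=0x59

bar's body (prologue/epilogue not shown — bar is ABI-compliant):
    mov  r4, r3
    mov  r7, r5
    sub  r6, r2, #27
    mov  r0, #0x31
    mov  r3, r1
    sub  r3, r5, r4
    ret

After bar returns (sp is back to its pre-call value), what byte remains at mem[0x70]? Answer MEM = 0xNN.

prologue: push r4 → mem[0x70]=0x88, sp=0x70
body[0] mov  r4, r3 → r4=0x30
body[1] mov  r7, r5 → r7=0xa8
body[2] sub  r6, r2, #27 → r6=0xfc
body[3] mov  r0, #0x31 → r0=0x31
body[4] mov  r3, r1 → r3=0x96
body[5] sub  r3, r5, r4 → r3=0x78
epilogue: pop r4=0x88, sp=0x71
prologue pushed ['r4'] at ['0x70']

MEM = 0x88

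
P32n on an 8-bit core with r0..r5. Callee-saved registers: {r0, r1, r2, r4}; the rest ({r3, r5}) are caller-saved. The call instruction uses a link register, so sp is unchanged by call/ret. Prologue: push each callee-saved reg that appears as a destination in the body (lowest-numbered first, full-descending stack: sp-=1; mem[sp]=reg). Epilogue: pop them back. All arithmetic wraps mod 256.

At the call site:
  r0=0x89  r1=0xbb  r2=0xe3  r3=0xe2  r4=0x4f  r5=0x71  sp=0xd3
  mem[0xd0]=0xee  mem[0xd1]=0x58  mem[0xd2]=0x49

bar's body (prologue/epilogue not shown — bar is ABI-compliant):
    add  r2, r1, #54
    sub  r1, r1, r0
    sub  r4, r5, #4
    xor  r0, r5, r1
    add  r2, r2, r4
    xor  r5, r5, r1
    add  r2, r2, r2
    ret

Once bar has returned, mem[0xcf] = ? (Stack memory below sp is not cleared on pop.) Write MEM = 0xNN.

MEM = 0x4f

prologue: push r0 -> mem[0xd2]=0x89, sp=0xd2
prologue: push r1 -> mem[0xd1]=0xbb, sp=0xd1
prologue: push r2 -> mem[0xd0]=0xe3, sp=0xd0
prologue: push r4 -> mem[0xcf]=0x4f, sp=0xcf
body[0] add  r2, r1, #54 -> r2=0xf1
body[1] sub  r1, r1, r0 -> r1=0x32
body[2] sub  r4, r5, #4 -> r4=0x6d
body[3] xor  r0, r5, r1 -> r0=0x43
body[4] add  r2, r2, r4 -> r2=0x5e
body[5] xor  r5, r5, r1 -> r5=0x43
body[6] add  r2, r2, r2 -> r2=0xbc
epilogue: pop r4=0x4f, sp=0xd0
epilogue: pop r2=0xe3, sp=0xd1
epilogue: pop r1=0xbb, sp=0xd2
epilogue: pop r0=0x89, sp=0xd3
prologue pushed ['r0', 'r1', 'r2', 'r4'] at ['0xd2', '0xd1', '0xd0', '0xcf']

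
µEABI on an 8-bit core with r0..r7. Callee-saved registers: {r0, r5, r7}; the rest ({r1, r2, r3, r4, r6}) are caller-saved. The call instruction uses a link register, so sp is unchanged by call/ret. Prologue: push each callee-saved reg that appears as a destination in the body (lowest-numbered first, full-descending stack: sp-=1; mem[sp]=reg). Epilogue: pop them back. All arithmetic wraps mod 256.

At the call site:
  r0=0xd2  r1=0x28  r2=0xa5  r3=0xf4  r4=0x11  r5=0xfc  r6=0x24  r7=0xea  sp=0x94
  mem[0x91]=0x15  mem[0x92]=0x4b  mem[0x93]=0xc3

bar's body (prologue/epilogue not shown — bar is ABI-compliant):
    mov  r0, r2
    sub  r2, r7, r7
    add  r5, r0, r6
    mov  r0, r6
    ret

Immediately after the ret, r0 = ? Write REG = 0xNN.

prologue: push r0 -> mem[0x93]=0xd2, sp=0x93
prologue: push r5 -> mem[0x92]=0xfc, sp=0x92
body[0] mov  r0, r2 -> r0=0xa5
body[1] sub  r2, r7, r7 -> r2=0x00
body[2] add  r5, r0, r6 -> r5=0xc9
body[3] mov  r0, r6 -> r0=0x24
epilogue: pop r5=0xfc, sp=0x93
epilogue: pop r0=0xd2, sp=0x94
r0 is callee-saved -> restored

REG = 0xd2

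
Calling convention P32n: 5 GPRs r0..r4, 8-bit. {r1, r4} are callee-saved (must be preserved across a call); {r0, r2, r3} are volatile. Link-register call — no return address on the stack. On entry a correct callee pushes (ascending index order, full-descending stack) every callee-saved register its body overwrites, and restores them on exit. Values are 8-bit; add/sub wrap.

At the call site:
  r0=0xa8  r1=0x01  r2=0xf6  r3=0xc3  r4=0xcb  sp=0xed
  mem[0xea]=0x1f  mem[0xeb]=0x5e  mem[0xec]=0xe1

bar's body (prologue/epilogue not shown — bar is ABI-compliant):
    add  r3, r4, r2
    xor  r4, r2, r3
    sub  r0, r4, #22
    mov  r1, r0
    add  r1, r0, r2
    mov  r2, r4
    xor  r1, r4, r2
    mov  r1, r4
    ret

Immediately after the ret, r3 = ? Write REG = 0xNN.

REG = 0xc1

prologue: push r1 -> mem[0xec]=0x01, sp=0xec
prologue: push r4 -> mem[0xeb]=0xcb, sp=0xeb
body[0] add  r3, r4, r2 -> r3=0xc1
body[1] xor  r4, r2, r3 -> r4=0x37
body[2] sub  r0, r4, #22 -> r0=0x21
body[3] mov  r1, r0 -> r1=0x21
body[4] add  r1, r0, r2 -> r1=0x17
body[5] mov  r2, r4 -> r2=0x37
body[6] xor  r1, r4, r2 -> r1=0x00
body[7] mov  r1, r4 -> r1=0x37
epilogue: pop r4=0xcb, sp=0xec
epilogue: pop r1=0x01, sp=0xed
r3 is caller-saved -> body value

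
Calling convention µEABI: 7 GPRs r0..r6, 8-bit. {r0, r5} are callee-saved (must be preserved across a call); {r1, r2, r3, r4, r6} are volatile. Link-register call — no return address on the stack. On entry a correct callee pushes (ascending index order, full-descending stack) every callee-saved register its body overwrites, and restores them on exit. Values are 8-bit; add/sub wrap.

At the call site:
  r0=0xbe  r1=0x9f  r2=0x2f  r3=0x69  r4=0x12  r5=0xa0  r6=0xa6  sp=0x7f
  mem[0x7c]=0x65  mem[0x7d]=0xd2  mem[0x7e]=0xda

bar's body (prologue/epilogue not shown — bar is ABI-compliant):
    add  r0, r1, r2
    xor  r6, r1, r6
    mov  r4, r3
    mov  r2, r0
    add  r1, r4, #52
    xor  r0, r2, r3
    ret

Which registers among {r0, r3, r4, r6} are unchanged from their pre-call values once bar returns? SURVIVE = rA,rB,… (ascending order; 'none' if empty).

prologue: push r0 → mem[0x7e]=0xbe, sp=0x7e
body[0] add  r0, r1, r2 → r0=0xce
body[1] xor  r6, r1, r6 → r6=0x39
body[2] mov  r4, r3 → r4=0x69
body[3] mov  r2, r0 → r2=0xce
body[4] add  r1, r4, #52 → r1=0x9d
body[5] xor  r0, r2, r3 → r0=0xa7
epilogue: pop r0=0xbe, sp=0x7f
r0: callee-saved, written=True
r3: caller-saved, written=False
r4: caller-saved, written=True
r6: caller-saved, written=True

SURVIVE = r0,r3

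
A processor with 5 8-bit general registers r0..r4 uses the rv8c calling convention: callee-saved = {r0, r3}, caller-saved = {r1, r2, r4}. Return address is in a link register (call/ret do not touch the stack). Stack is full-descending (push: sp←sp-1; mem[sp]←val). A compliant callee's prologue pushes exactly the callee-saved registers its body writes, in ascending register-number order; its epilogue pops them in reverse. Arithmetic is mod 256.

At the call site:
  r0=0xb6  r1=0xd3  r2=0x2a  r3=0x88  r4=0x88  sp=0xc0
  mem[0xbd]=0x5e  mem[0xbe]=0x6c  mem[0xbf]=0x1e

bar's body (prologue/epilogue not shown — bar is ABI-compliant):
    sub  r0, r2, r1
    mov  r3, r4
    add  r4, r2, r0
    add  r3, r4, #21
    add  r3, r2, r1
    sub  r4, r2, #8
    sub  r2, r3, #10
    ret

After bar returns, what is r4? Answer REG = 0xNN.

prologue: push r0 → mem[0xbf]=0xb6, sp=0xbf
prologue: push r3 → mem[0xbe]=0x88, sp=0xbe
body[0] sub  r0, r2, r1 → r0=0x57
body[1] mov  r3, r4 → r3=0x88
body[2] add  r4, r2, r0 → r4=0x81
body[3] add  r3, r4, #21 → r3=0x96
body[4] add  r3, r2, r1 → r3=0xfd
body[5] sub  r4, r2, #8 → r4=0x22
body[6] sub  r2, r3, #10 → r2=0xf3
epilogue: pop r3=0x88, sp=0xbf
epilogue: pop r0=0xb6, sp=0xc0
r4 is caller-saved → body value

REG = 0x22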